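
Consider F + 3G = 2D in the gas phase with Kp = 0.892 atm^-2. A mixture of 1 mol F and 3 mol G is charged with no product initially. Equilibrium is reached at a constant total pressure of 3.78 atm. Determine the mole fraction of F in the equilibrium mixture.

Basis: 1 mol F initially; let X = conversion of F. Extent ξ = X.
Moles: n_F = 1 − X; n_G = 3 − 3X; n_D = 2X.
n_T = Σnᵢ = 4 − 2X.
With p_i = (n_i/n_T)P, Kp = p_D^2 / (p_F p_G^3).
This yields a degree-4 equation in X; solving on (0,1), X = 0.579.
Then n_F = 0.421, n_T = 2.84, so y_F = 0.148.

y_F = 0.148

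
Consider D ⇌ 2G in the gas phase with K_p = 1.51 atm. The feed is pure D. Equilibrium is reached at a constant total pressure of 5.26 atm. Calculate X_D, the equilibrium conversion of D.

Take 1 mol D as basis and let X be its fractional conversion, so ξ = X.
Mole table: n_D = 1 − X; n_G = 2X.
n_T = Σnᵢ = 1 + X.
Mole fractions y_i = n_i/n_T; K_p = p_G^2 / (p_D) with p_i = y_i·P.
Setting this equal to 1.51 atm and taking the physical root (0 < X < 1) gives X = 0.259.

X = 0.259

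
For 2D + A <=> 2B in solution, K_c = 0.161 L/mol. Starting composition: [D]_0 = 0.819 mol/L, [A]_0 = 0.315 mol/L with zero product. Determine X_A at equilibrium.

Let X = conversion of A; extent ξ = 0.315·X mol/L.
Concentrations: [D] = 0.819 − 0.63X; [A] = 0.315 − 0.315X; [B] = 0.63X.
K_c = [B]^2 / ([D]^2 [A]).
This equals 0.161 at X = 0.216 (the root in 0 < X < 1).

X = 0.216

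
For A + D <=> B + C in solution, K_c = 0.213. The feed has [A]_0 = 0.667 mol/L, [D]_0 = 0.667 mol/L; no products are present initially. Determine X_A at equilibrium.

Let X = conversion of A; extent ξ = 0.667·X mol/L.
Concentrations: [A] = 0.667 − 0.667X; [D] = 0.667 − 0.667X; [B] = 0.667X; [C] = 0.667X.
K_c = [B] [C] / ([A] [D]).
Equating to 0.213: the physical root is X = 0.316.

X = 0.316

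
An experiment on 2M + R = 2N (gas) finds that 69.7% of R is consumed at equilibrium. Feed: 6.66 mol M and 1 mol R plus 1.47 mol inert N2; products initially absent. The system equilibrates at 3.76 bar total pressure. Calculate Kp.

Kp = 0.519 bar^-1

Basis: 1 mol R initially; let X = conversion of R. Extent ξ = X.
Species balance: n_M = 6.66 − 2X; n_R = 1 − X; n_N = 2X; n_I = 1.47 (inert).
Total moles n_T = 9.13 − X.
At X = 0.697: n_M = 5.27, n_R = 0.303, n_N = 1.39, n_T = 8.43.
p_i = (n_i/n_T)·P. Kp = p_N^2 / (p_M^2 p_R) = 0.519 bar^-1.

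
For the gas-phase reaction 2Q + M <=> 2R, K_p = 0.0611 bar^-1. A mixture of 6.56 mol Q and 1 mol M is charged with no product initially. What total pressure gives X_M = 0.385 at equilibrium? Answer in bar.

P = 3.38 bar

Let X = conversion of M (basis 1 mol M); extent of reaction ξ = X.
Mole table: n_Q = 6.56 − 2X; n_M = 1 − X; n_R = 2X.
n_T = Σnᵢ = 7.56 − X.
K_p = p_R^2 / (p_Q^2 p_M) with p_i = (n_i/n_T)·P.
At X = 0.385: the mole-fraction product g(X) = Π y_i^ν_i = 0.2063. Since K_p = g(X)·P^{-1}, P = (g/K_p)^(1/1) = (0.2063/0.0611)^(1/1) = 3.38 bar.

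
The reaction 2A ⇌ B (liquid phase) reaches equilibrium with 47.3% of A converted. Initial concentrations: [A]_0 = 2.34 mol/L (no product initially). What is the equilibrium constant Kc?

Kc = 0.364 L/mol

Let X = conversion of A.
Concentrations: [A] = 2.34 − 2.34X; [B] = 1.17X.
At X = 0.473: [A] = 1.23, [B] = 0.553.
Kc = [B] / ([A]^2) = 0.364 L/mol.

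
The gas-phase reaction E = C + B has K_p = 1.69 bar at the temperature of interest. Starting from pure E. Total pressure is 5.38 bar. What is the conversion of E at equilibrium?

X = 0.489

Basis: 1 mol E initially; let X = conversion of E. Extent ξ = X.
Moles: n_E = 1 − X; n_C = X; n_B = X.
Summing: n_T = 1 + X.
y_i = n_i/n_T, p_i = y_i·P. K_p = p_C p_B / (p_E).
Substituting and setting equal to 1.69 bar gives a polynomial in X; the root in (0,1) is X = 0.489.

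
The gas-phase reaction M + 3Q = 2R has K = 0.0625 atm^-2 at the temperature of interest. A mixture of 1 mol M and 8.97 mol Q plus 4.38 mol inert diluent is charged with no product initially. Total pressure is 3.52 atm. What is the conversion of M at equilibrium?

X = 0.486

Take 1 mol M as basis and let X be its fractional conversion, so ξ = X.
At extent ξ: n_M = 1 − X; n_Q = 8.97 − 3X; n_R = 2X; n_I = 4.38 (inert).
Total moles n_T = 14.4 − 2X.
With p_i = (n_i/n_T)P, K = p_R^2 / (p_M p_Q^3).
This yields a degree-4 equation in X; solving on (0,1), X = 0.486.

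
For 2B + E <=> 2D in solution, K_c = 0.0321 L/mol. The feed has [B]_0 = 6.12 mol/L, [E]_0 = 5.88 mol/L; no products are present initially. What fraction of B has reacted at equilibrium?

Let X = conversion of B; extent ξ = 6.12X/2 mol/L.
Concentrations: [B] = 6.12 − 6.12X; [E] = 5.88 − 3.06X; [D] = 6.12X.
K_c = [D]^2 / ([B]^2 [E]).
Equating to 0.0321 L/mol: the physical root is X = 0.286.

X = 0.286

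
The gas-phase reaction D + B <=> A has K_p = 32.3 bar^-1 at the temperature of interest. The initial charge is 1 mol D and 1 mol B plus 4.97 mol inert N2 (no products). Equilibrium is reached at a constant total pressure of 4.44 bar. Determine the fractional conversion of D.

Basis: 1 mol D initially; let X = conversion of D. Extent ξ = X.
Moles: n_D = 1 − X; n_B = 1 − X; n_A = X; n_I = 4.97 (inert).
Total moles n_T = 6.97 − X.
Mole fractions y_i = n_i/n_T; K_p = p_A / (p_D p_B) with p_i = y_i·P.
Substituting and setting equal to 32.3 bar^-1 gives a polynomial in X; the root in (0,1) is X = 0.813.

X = 0.813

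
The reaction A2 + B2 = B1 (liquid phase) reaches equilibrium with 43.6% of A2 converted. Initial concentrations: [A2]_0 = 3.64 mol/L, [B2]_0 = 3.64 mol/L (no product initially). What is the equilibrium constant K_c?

K_c = 0.377 L/mol

Let X = conversion of A2.
Concentrations: [A2] = 3.64 − 3.64X; [B2] = 3.64 − 3.64X; [B1] = 3.64X.
At X = 0.436: [A2] = 2.05, [B2] = 2.05, [B1] = 1.59.
K_c = [B1] / ([A2] [B2]) = 0.377 L/mol.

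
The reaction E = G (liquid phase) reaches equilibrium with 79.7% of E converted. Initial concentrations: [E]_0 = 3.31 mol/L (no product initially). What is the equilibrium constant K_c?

K_c = 3.93

Let X = conversion of E.
Concentrations: [E] = 3.31 − 3.31X; [G] = 3.31X.
At X = 0.797: [E] = 0.672, [G] = 2.64.
K_c = [G] / ([E]) = 3.93.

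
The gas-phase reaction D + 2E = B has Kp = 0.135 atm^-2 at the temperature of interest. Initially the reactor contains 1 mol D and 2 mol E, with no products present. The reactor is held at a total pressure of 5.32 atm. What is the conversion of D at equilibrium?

X = 0.492

Let X = conversion of D (basis 1 mol D); extent of reaction ξ = X.
Species balance: n_D = 1 − X; n_E = 2 − 2X; n_B = X.
Summing: n_T = 3 − 2X.
Mole fractions y_i = n_i/n_T; Kp = p_B / (p_D p_E^2) with p_i = y_i·P.
This yields a degree-3 equation in X; solving on (0,1), X = 0.492.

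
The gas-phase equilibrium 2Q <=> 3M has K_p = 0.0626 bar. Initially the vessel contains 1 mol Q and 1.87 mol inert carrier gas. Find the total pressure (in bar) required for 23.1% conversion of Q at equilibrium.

Let X = conversion of Q (basis 1 mol Q); extent of reaction ξ = 0.5X.
Moles: n_Q = 1 − X; n_M = 1.5X; n_I = 1.87 (inert).
Summing: n_T = 2.87 + 0.5X.
K_p = p_M^3 / (p_Q^2) with p_i = (n_i/n_T)·P.
At X = 0.231: the mole-fraction product g(X) = Π y_i^ν_i = 0.02356. Since K_p = g(X)·P^{1}, P = (K_p/g)^(1/1) = (0.0626/0.02356)^(1/1) = 2.66 bar.

P = 2.66 bar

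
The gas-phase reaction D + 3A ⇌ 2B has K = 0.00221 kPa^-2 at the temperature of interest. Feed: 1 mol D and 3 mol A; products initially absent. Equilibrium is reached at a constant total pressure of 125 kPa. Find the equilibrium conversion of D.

Take 1 mol D as basis and let X be its fractional conversion, so ξ = X.
Mole table: n_D = 1 − X; n_A = 3 − 3X; n_B = 2X.
Summing: n_T = 4 − 2X.
y_i = n_i/n_T, p_i = y_i·P. K = p_B^2 / (p_D p_A^3).
This yields a degree-4 equation in X; solving on (0,1), X = 0.660.

X = 0.660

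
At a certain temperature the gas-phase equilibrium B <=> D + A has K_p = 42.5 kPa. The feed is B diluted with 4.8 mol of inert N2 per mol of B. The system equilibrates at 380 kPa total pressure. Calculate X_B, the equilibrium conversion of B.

X = 0.560

Basis: 1 mol B initially; let X = conversion of B. Extent ξ = X.
At extent ξ: n_B = 1 − X; n_D = X; n_A = X; n_I = 4.8 (inert).
Summing: n_T = 5.8 + X.
With p_i = (n_i/n_T)P, K_p = p_D p_A / (p_B).
This yields a degree-2 equation in X; solving on (0,1), X = 0.560.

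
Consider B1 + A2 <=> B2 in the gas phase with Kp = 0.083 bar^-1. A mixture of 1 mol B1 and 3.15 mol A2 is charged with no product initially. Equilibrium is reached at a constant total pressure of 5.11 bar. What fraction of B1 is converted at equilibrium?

X = 0.240

Basis: 1 mol B1 initially; let X = conversion of B1. Extent ξ = X.
Species balance: n_B1 = 1 − X; n_A2 = 3.15 − X; n_B2 = X.
n_T = Σnᵢ = 4.15 − X.
Mole fractions y_i = n_i/n_T; Kp = p_B2 / (p_B1 p_A2) with p_i = y_i·P.
Equating to 0.083 bar^-1 and solving on 0 < X < 1: X = 0.240.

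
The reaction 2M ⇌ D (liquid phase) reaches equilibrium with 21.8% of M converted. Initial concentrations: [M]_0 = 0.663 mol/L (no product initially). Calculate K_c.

K_c = 0.269 L/mol

Let X = conversion of M.
Concentrations: [M] = 0.663 − 0.663X; [D] = 0.332X.
At X = 0.218: [M] = 0.518, [D] = 0.0723.
K_c = [D] / ([M]^2) = 0.269 L/mol.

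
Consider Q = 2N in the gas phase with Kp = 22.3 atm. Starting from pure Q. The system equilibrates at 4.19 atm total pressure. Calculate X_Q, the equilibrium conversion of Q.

X = 0.756

Take 1 mol Q as basis and let X be its fractional conversion, so ξ = X.
Mole table: n_Q = 1 − X; n_N = 2X.
Total moles n_T = 1 + X.
y_i = n_i/n_T, p_i = y_i·P. Kp = p_N^2 / (p_Q).
This yields a degree-2 equation in X; solving on (0,1), X = 0.756.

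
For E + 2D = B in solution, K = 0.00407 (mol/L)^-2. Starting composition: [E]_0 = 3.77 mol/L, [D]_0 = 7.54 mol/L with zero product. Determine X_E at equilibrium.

Let X = conversion of E; extent ξ = 3.77·X mol/L.
Concentrations: [E] = 3.77 − 3.77X; [D] = 7.54 − 7.54X; [B] = 3.77X.
K = [B] / ([E] [D]^2).
Equating to 0.00407 (mol/L)^-2: the physical root is X = 0.145.

X = 0.145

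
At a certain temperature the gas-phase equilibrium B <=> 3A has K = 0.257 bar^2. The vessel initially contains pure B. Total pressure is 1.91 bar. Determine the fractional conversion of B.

Let X = conversion of B (basis 1 mol B); extent of reaction ξ = X.
Mole table: n_B = 1 − X; n_A = 3X.
Summing: n_T = 1 + 2X.
y_i = n_i/n_T, p_i = y_i·P. K = p_A^3 / (p_B).
Setting this equal to 0.257 bar^2 and taking the physical root (0 < X < 1) gives X = 0.156.

X = 0.156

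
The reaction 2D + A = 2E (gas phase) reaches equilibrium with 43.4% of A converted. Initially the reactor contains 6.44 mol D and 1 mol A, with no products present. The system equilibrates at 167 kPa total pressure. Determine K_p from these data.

Take 1 mol A as basis and let X be its fractional conversion, so ξ = X.
At extent ξ: n_D = 6.44 − 2X; n_A = 1 − X; n_E = 2X.
Summing: n_T = 7.44 − X.
At X = 0.434: n_D = 5.57, n_A = 0.566, n_E = 0.868, n_T = 7.01.
p_i = (n_i/n_T)·P. K_p = p_E^2 / (p_D^2 p_A) = 0.0018 kPa^-1.

K_p = 0.0018 kPa^-1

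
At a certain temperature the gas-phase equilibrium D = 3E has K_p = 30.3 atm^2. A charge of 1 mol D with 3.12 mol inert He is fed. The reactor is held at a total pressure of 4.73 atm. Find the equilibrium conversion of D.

X = 0.741

Take 1 mol D as basis and let X be its fractional conversion, so ξ = X.
At extent ξ: n_D = 1 − X; n_E = 3X; n_I = 3.12 (inert).
n_T = Σnᵢ = 4.12 + 2X.
With p_i = (n_i/n_T)P, K_p = p_E^3 / (p_D).
Equating to 30.3 atm^2 and solving on 0 < X < 1: X = 0.741.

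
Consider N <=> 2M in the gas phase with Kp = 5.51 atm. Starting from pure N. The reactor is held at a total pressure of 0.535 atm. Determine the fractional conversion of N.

Let X = conversion of N (basis 1 mol N); extent of reaction ξ = X.
Moles: n_N = 1 − X; n_M = 2X.
Total moles n_T = 1 + X.
y_i = n_i/n_T, p_i = y_i·P. Kp = p_M^2 / (p_N).
Equating to 5.51 atm and solving on 0 < X < 1: X = 0.849.

X = 0.849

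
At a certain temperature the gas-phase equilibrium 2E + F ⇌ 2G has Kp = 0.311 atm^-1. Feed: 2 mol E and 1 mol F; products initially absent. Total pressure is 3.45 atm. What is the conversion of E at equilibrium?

Basis: 2 mol E initially; let X = conversion of E. Extent ξ = X.
Mole table: n_E = 2 − 2X; n_F = 1 − X; n_G = 2X.
Total moles n_T = 3 − X.
Mole fractions y_i = n_i/n_T; Kp = p_G^2 / (p_E^2 p_F) with p_i = y_i·P.
Setting this equal to 0.311 atm^-1 and taking the physical root (0 < X < 1) gives X = 0.340.

X = 0.340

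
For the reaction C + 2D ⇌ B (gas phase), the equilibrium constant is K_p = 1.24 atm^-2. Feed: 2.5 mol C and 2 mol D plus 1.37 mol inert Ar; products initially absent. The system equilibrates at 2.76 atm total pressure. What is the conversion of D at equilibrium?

X = 0.579

Take 2 mol D as basis and let X be its fractional conversion, so ξ = X.
Species balance: n_C = 2.5 − X; n_D = 2 − 2X; n_B = X; n_I = 1.37 (inert).
n_T = Σnᵢ = 5.87 − 2X.
With p_i = (n_i/n_T)P, K_p = p_B / (p_C p_D^2).
Equating to 1.24 atm^-2 and solving on 0 < X < 1: X = 0.579.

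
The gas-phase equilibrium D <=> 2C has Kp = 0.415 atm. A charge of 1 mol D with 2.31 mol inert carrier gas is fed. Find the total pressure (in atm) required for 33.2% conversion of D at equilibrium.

Let X = conversion of D (basis 1 mol D); extent of reaction ξ = X.
Mole table: n_D = 1 − X; n_C = 2X; n_I = 2.31 (inert).
Total moles n_T = 3.31 + X.
Kp = p_C^2 / (p_D) with p_i = (n_i/n_T)·P.
At X = 0.332: the mole-fraction product g(X) = Π y_i^ν_i = 0.1812. Since Kp = g(X)·P^{1}, P = (Kp/g)^(1/1) = (0.415/0.1812)^(1/1) = 2.29 atm.

P = 2.29 atm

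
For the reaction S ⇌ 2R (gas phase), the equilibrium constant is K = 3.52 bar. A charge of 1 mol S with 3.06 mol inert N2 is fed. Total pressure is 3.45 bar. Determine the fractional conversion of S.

Let X = conversion of S (basis 1 mol S); extent of reaction ξ = X.
Species balance: n_S = 1 − X; n_R = 2X; n_I = 3.06 (inert).
n_T = Σnᵢ = 4.06 + X.
y_i = n_i/n_T, p_i = y_i·P. K = p_R^2 / (p_S).
This yields a degree-2 equation in X; solving on (0,1), X = 0.649.

X = 0.649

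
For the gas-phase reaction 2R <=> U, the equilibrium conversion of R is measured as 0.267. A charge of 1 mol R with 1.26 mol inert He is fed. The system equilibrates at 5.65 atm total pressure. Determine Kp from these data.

Take 1 mol R as basis and let X be its fractional conversion, so ξ = 0.5X.
At extent ξ: n_R = 1 − X; n_U = 0.5X; n_I = 1.26 (inert).
n_T = Σnᵢ = 2.26 − 0.5X.
At X = 0.267: n_R = 0.733, n_U = 0.134, n_T = 2.13.
p_i = (n_i/n_T)·P. Kp = p_U / (p_R^2) = 0.0935 atm^-1.

Kp = 0.0935 atm^-1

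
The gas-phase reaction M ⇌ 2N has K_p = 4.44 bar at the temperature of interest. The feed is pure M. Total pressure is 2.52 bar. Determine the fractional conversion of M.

X = 0.553

Basis: 1 mol M initially; let X = conversion of M. Extent ξ = X.
Species balance: n_M = 1 − X; n_N = 2X.
Summing: n_T = 1 + X.
y_i = n_i/n_T, p_i = y_i·P. K_p = p_N^2 / (p_M).
Substituting and setting equal to 4.44 bar gives a polynomial in X; the root in (0,1) is X = 0.553.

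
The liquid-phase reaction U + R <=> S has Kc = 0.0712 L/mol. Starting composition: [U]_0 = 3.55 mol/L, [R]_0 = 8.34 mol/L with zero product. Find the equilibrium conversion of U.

X = 0.337

Let X = conversion of U; extent ξ = 3.55·X mol/L.
Concentrations: [U] = 3.55 − 3.55X; [R] = 8.34 − 3.55X; [S] = 3.55X.
Kc = [S] / ([U] [R]).
Equating to 0.0712 L/mol: the physical root is X = 0.337.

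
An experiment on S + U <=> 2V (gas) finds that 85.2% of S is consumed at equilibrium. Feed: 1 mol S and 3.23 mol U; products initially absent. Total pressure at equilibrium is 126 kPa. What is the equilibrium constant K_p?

K_p = 8.25

Take 1 mol S as basis and let X be its fractional conversion, so ξ = X.
At extent ξ: n_S = 1 − X; n_U = 3.23 − X; n_V = 2X.
Since Δν = 0, n_T = 4.23 throughout.
At X = 0.852: n_S = 0.148, n_U = 2.38, n_V = 1.7, n_T = 4.23.
p_i = (n_i/n_T)·P. K_p = p_V^2 / (p_S p_U) = 8.25.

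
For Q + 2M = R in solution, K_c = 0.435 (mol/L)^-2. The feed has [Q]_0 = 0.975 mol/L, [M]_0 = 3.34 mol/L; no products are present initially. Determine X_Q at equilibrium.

X = 0.651

Let X = conversion of Q; extent ξ = 0.975·X mol/L.
Concentrations: [Q] = 0.975 − 0.975X; [M] = 3.34 − 1.95X; [R] = 0.975X.
K_c = [R] / ([Q] [M]^2).
Setting equal to 0.435 and solving for X on (0,1) gives X = 0.651.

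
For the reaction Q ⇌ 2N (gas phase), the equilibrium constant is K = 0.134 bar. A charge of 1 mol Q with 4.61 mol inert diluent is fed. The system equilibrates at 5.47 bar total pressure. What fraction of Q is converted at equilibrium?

X = 0.171

Let X = conversion of Q (basis 1 mol Q); extent of reaction ξ = X.
Species balance: n_Q = 1 − X; n_N = 2X; n_I = 4.61 (inert).
Summing: n_T = 5.61 + X.
With p_i = (n_i/n_T)P, K = p_N^2 / (p_Q).
Substituting and setting equal to 0.134 bar gives a polynomial in X; the root in (0,1) is X = 0.171.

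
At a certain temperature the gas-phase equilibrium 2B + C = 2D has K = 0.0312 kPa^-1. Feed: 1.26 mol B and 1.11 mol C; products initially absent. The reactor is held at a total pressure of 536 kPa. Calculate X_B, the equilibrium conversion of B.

X = 0.706

Let X = conversion of B (basis 1.26 mol B); extent of reaction ξ = 0.63X.
Species balance: n_B = 1.26 − 1.26X; n_C = 1.11 − 0.63X; n_D = 1.26X.
Summing: n_T = 2.37 − 0.63X.
With p_i = (n_i/n_T)P, K = p_D^2 / (p_B^2 p_C).
This yields a degree-3 equation in X; solving on (0,1), X = 0.706.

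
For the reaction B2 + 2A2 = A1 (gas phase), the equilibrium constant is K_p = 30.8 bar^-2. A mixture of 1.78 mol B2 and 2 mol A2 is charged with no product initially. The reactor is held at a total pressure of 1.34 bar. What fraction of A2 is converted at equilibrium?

X = 0.866

Basis: 2 mol A2 initially; let X = conversion of A2. Extent ξ = X.
At extent ξ: n_B2 = 1.78 − X; n_A2 = 2 − 2X; n_A1 = X.
n_T = Σnᵢ = 3.78 − 2X.
y_i = n_i/n_T, p_i = y_i·P. K_p = p_A1 / (p_B2 p_A2^2).
Setting this equal to 30.8 bar^-2 and taking the physical root (0 < X < 1) gives X = 0.866.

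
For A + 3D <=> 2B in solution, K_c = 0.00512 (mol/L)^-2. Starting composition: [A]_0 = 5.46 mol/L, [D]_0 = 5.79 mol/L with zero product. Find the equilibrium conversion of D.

X = 0.319

Let X = conversion of D; extent ξ = 5.79X/3 mol/L.
Concentrations: [A] = 5.46 − 1.93X; [D] = 5.79 − 5.79X; [B] = 3.86X.
K_c = [B]^2 / ([A] [D]^3).
Solving K_c = 0.00512 for X ∈ (0,1): X = 0.319.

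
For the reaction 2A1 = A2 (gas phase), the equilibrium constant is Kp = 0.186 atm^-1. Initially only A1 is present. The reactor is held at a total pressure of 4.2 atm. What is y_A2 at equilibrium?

Take 1 mol A1 as basis and let X be its fractional conversion, so ξ = 0.5X.
Species balance: n_A1 = 1 − X; n_A2 = 0.5X.
Summing: n_T = 1 − 0.5X.
With p_i = (n_i/n_T)P, Kp = p_A2 / (p_A1^2).
Equating to 0.186 atm^-1 and solving on 0 < X < 1: X = 0.508.
Then n_A2 = 0.254, n_T = 0.746, so y_A2 = 0.340.

y_A2 = 0.340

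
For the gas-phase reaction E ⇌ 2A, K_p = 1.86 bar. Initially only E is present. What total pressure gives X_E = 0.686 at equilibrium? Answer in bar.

Take 1 mol E as basis and let X be its fractional conversion, so ξ = X.
Species balance: n_E = 1 − X; n_A = 2X.
Total moles n_T = 1 + X.
K_p = p_A^2 / (p_E) with p_i = (n_i/n_T)·P.
At X = 0.686: the mole-fraction product g(X) = Π y_i^ν_i = 3.556. Since K_p = g(X)·P^{1}, P = (K_p/g)^(1/1) = (1.86/3.556)^(1/1) = 0.523 bar.

P = 0.523 bar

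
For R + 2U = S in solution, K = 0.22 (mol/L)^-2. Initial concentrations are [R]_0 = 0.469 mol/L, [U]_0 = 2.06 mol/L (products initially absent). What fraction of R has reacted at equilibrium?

Let X = conversion of R; extent ξ = 0.469·X mol/L.
Concentrations: [R] = 0.469 − 0.469X; [U] = 2.06 − 0.938X; [S] = 0.469X.
K = [S] / ([R] [U]^2).
This equals 0.22 at X = 0.388 (the root in 0 < X < 1).

X = 0.388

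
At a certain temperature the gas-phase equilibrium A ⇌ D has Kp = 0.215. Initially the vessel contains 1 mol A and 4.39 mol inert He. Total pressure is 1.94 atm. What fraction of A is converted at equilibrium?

Let X = conversion of A (basis 1 mol A); extent of reaction ξ = X.
At extent ξ: n_A = 1 − X; n_D = X; n_I = 4.39 (inert).
Since Δν = 0, n_T = 5.39 throughout.
With p_i = (n_i/n_T)P, Kp = p_D / (p_A).
This yields a degree-1 equation in X; solving on (0,1), X = 0.177.

X = 0.177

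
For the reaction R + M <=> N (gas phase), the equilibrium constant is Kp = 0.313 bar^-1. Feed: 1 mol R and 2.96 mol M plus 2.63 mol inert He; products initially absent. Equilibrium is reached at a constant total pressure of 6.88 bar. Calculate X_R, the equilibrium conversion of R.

Basis: 1 mol R initially; let X = conversion of R. Extent ξ = X.
At extent ξ: n_R = 1 − X; n_M = 2.96 − X; n_N = X; n_I = 2.63 (inert).
Summing: n_T = 6.59 − X.
With p_i = (n_i/n_T)P, Kp = p_N / (p_R p_M).
Equating to 0.313 bar^-1 and solving on 0 < X < 1: X = 0.467.

X = 0.467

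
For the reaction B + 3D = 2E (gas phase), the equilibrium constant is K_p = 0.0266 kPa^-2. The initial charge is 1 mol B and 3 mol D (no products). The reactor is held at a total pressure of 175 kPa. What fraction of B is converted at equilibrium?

X = 0.838

Basis: 1 mol B initially; let X = conversion of B. Extent ξ = X.
Moles: n_B = 1 − X; n_D = 3 − 3X; n_E = 2X.
Summing: n_T = 4 − 2X.
With p_i = (n_i/n_T)P, K_p = p_E^2 / (p_B p_D^3).
This yields a degree-4 equation in X; solving on (0,1), X = 0.838.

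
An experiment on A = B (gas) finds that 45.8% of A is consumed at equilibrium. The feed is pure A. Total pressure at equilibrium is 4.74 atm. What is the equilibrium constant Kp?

Basis: 1 mol A initially; let X = conversion of A. Extent ξ = X.
Species balance: n_A = 1 − X; n_B = X.
n_T stays at 1 (no change in mole number).
At X = 0.458: n_A = 0.542, n_B = 0.458, n_T = 1.
p_i = (n_i/n_T)·P. Kp = p_B / (p_A) = 0.845.

Kp = 0.845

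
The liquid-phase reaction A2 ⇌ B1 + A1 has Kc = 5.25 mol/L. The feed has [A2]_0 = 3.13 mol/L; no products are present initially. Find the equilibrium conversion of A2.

X = 0.704

Let X = conversion of A2; extent ξ = 3.13·X mol/L.
Concentrations: [A2] = 3.13 − 3.13X; [B1] = 3.13X; [A1] = 3.13X.
Kc = [B1] [A1] / ([A2]).
Setting equal to 5.25 and solving for X on (0,1) gives X = 0.704.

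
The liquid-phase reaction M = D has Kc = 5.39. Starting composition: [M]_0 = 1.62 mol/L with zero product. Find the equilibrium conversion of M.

X = 0.844

Let X = conversion of M; extent ξ = 1.62·X mol/L.
Concentrations: [M] = 1.62 − 1.62X; [D] = 1.62X.
Kc = [D] / ([M]).
Setting equal to 5.39 and solving for X on (0,1) gives X = 0.844.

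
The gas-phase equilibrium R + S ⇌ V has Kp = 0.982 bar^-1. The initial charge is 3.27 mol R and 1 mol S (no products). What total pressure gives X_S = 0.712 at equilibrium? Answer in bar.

P = 3.5 bar

Let X = conversion of S (basis 1 mol S); extent of reaction ξ = X.
Moles: n_R = 3.27 − X; n_S = 1 − X; n_V = X.
Summing: n_T = 4.27 − X.
Kp = p_V / (p_R p_S) with p_i = (n_i/n_T)·P.
At X = 0.712: the mole-fraction product g(X) = Π y_i^ν_i = 3.439. Since Kp = g(X)·P^{-1}, P = (g/Kp)^(1/1) = (3.439/0.982)^(1/1) = 3.5 bar.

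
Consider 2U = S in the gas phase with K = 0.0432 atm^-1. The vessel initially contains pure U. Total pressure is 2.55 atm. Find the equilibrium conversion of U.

Take 1 mol U as basis and let X be its fractional conversion, so ξ = 0.5X.
Mole table: n_U = 1 − X; n_S = 0.5X.
n_T = Σnᵢ = 1 − 0.5X.
Mole fractions y_i = n_i/n_T; K = p_S / (p_U^2) with p_i = y_i·P.
Equating to 0.0432 atm^-1 and solving on 0 < X < 1: X = 0.167.

X = 0.167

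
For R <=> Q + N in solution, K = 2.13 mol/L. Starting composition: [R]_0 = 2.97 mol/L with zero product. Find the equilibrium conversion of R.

X = 0.561

Let X = conversion of R; extent ξ = 2.97·X mol/L.
Concentrations: [R] = 2.97 − 2.97X; [Q] = 2.97X; [N] = 2.97X.
K = [Q] [N] / ([R]).
Equating to 2.13 mol/L: the physical root is X = 0.561.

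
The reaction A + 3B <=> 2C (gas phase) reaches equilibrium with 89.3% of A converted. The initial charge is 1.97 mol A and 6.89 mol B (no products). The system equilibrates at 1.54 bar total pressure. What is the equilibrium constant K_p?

Take 1.97 mol A as basis and let X be its fractional conversion, so ξ = 1.97X.
Species balance: n_A = 1.97 − 1.97X; n_B = 6.89 − 5.91X; n_C = 3.94X.
Summing: n_T = 8.86 − 3.94X.
At X = 0.893: n_A = 0.211, n_B = 1.61, n_C = 3.52, n_T = 5.34.
p_i = (n_i/n_T)·P. K_p = p_C^2 / (p_A p_B^3) = 169 bar^-2.

K_p = 169 bar^-2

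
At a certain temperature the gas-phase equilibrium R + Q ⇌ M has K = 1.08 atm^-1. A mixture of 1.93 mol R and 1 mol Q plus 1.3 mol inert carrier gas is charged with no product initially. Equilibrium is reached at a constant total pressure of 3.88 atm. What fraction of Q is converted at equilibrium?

X = 0.605

Take 1 mol Q as basis and let X be its fractional conversion, so ξ = X.
Mole table: n_R = 1.93 − X; n_Q = 1 − X; n_M = X; n_I = 1.3 (inert).
Summing: n_T = 4.23 − X.
With p_i = (n_i/n_T)P, K = p_M / (p_R p_Q).
This yields a degree-2 equation in X; solving on (0,1), X = 0.605.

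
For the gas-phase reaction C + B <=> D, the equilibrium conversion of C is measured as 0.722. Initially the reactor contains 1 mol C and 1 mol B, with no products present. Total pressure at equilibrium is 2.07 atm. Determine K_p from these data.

K_p = 5.77 atm^-1

Let X = conversion of C (basis 1 mol C); extent of reaction ξ = X.
Species balance: n_C = 1 − X; n_B = 1 − X; n_D = X.
n_T = Σnᵢ = 2 − X.
At X = 0.722: n_C = 0.278, n_B = 0.278, n_D = 0.722, n_T = 1.28.
p_i = (n_i/n_T)·P. K_p = p_D / (p_C p_B) = 5.77 atm^-1.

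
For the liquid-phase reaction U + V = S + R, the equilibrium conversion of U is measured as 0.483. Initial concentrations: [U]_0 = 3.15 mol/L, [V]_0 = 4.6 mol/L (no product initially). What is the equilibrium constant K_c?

Let X = conversion of U.
Concentrations: [U] = 3.15 − 3.15X; [V] = 4.6 − 3.15X; [S] = 3.15X; [R] = 3.15X.
At X = 0.483: [U] = 1.63, [V] = 3.08, [S] = 1.52, [R] = 1.52.
K_c = [S] [R] / ([U] [V]) = 0.462.

K_c = 0.462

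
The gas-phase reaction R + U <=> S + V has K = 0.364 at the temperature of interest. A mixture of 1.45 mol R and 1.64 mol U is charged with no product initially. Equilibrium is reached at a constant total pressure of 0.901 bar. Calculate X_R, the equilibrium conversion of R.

Let X = conversion of R (basis 1.45 mol R); extent of reaction ξ = 1.45X.
Moles: n_R = 1.45 − 1.45X; n_U = 1.64 − 1.45X; n_S = 1.45X; n_V = 1.45X.
n_T stays at 3.09 (no change in mole number).
With p_i = (n_i/n_T)P, K = p_S p_V / (p_R p_U).
Setting this equal to 0.364 and taking the physical root (0 < X < 1) gives X = 0.400.

X = 0.400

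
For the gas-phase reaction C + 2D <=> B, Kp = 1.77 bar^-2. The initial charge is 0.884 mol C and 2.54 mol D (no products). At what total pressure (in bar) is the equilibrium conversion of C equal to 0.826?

Let X = conversion of C (basis 0.884 mol C); extent of reaction ξ = 0.884X.
Mole table: n_C = 0.884 − 0.884X; n_D = 2.54 − 1.77X; n_B = 0.884X.
Total moles n_T = 3.42 − 1.77X.
Kp = p_B / (p_C p_D^2) with p_i = (n_i/n_T)·P.
At X = 0.826: the mole-fraction product g(X) = Π y_i^ν_i = 15.7. Since Kp = g(X)·P^{-2}, P = (g/Kp)^(1/2) = (15.7/1.77)^(1/2) = 2.98 bar.

P = 2.98 bar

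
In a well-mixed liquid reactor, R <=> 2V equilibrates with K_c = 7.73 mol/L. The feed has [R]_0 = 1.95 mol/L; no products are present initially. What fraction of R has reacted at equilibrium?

X = 0.616

Let X = conversion of R; extent ξ = 1.95·X mol/L.
Concentrations: [R] = 1.95 − 1.95X; [V] = 3.9X.
K_c = [V]^2 / ([R]).
Solving K_c = 7.73 for X ∈ (0,1): X = 0.616.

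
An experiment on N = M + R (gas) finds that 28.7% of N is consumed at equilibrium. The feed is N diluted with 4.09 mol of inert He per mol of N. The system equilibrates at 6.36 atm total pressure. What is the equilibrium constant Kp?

Kp = 0.137 atm

Basis: 1 mol N initially; let X = conversion of N. Extent ξ = X.
Mole table: n_N = 1 − X; n_M = X; n_R = X; n_I = 4.09 (inert).
n_T = Σnᵢ = 5.09 + X.
At X = 0.287: n_N = 0.713, n_M = 0.287, n_R = 0.287, n_T = 5.38.
p_i = (n_i/n_T)·P. Kp = p_M p_R / (p_N) = 0.137 atm.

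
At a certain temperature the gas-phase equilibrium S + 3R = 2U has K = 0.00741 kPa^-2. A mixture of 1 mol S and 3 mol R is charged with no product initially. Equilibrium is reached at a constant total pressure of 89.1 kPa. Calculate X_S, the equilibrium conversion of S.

X = 0.698

Basis: 1 mol S initially; let X = conversion of S. Extent ξ = X.
Mole table: n_S = 1 − X; n_R = 3 − 3X; n_U = 2X.
n_T = Σnᵢ = 4 − 2X.
y_i = n_i/n_T, p_i = y_i·P. K = p_U^2 / (p_S p_R^3).
This yields a degree-4 equation in X; solving on (0,1), X = 0.698.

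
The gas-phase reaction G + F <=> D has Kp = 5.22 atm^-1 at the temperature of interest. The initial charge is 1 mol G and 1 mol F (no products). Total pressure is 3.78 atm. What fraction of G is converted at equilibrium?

X = 0.780

Let X = conversion of G (basis 1 mol G); extent of reaction ξ = X.
Mole table: n_G = 1 − X; n_F = 1 − X; n_D = X.
Total moles n_T = 2 − X.
Mole fractions y_i = n_i/n_T; Kp = p_D / (p_G p_F) with p_i = y_i·P.
This yields a degree-2 equation in X; solving on (0,1), X = 0.780.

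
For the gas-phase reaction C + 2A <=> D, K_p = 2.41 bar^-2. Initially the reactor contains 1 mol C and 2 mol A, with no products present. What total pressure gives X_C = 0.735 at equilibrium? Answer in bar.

Basis: 1 mol C initially; let X = conversion of C. Extent ξ = X.
At extent ξ: n_C = 1 − X; n_A = 2 − 2X; n_D = X.
n_T = Σnᵢ = 3 − 2X.
K_p = p_D / (p_C p_A^2) with p_i = (n_i/n_T)·P.
At X = 0.735: the mole-fraction product g(X) = Π y_i^ν_i = 23.11. Since K_p = g(X)·P^{-2}, P = (g/K_p)^(1/2) = (23.11/2.41)^(1/2) = 3.1 bar.

P = 3.1 bar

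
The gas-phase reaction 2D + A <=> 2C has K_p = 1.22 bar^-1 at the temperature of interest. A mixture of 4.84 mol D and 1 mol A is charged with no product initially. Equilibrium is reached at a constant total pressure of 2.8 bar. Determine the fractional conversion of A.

X = 0.726

Basis: 1 mol A initially; let X = conversion of A. Extent ξ = X.
Mole table: n_D = 4.84 − 2X; n_A = 1 − X; n_C = 2X.
Summing: n_T = 5.84 − X.
Mole fractions y_i = n_i/n_T; K_p = p_C^2 / (p_D^2 p_A) with p_i = y_i·P.
Substituting and setting equal to 1.22 bar^-1 gives a polynomial in X; the root in (0,1) is X = 0.726.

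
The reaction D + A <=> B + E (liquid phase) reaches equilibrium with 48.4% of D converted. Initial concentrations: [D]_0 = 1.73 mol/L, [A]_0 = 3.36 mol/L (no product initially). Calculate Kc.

Kc = 0.311

Let X = conversion of D.
Concentrations: [D] = 1.73 − 1.73X; [A] = 3.36 − 1.73X; [B] = 1.73X; [E] = 1.73X.
At X = 0.484: [D] = 0.893, [A] = 2.52, [B] = 0.837, [E] = 0.837.
Kc = [B] [E] / ([D] [A]) = 0.311.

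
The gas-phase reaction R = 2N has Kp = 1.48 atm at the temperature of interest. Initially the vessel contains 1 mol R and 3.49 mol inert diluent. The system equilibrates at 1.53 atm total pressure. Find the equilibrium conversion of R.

X = 0.655

Basis: 1 mol R initially; let X = conversion of R. Extent ξ = X.
At extent ξ: n_R = 1 − X; n_N = 2X; n_I = 3.49 (inert).
Summing: n_T = 4.49 + X.
With p_i = (n_i/n_T)P, Kp = p_N^2 / (p_R).
Setting this equal to 1.48 atm and taking the physical root (0 < X < 1) gives X = 0.655.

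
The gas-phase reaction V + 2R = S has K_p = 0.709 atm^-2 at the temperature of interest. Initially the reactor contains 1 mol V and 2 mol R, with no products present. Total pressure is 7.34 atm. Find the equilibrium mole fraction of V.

Let X = conversion of V (basis 1 mol V); extent of reaction ξ = X.
At extent ξ: n_V = 1 − X; n_R = 2 − 2X; n_S = X.
Total moles n_T = 3 − 2X.
Mole fractions y_i = n_i/n_T; K_p = p_S / (p_V p_R^2) with p_i = y_i·P.
Substituting and setting equal to 0.709 atm^-2 gives a polynomial in X; the root in (0,1) is X = 0.780.
Then n_V = 0.22, n_T = 1.44, so y_V = 0.153.

y_V = 0.153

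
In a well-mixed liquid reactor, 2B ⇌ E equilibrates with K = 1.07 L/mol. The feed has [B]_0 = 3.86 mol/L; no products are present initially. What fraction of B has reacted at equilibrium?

X = 0.707

Let X = conversion of B; extent ξ = 3.86X/2 mol/L.
Concentrations: [B] = 3.86 − 3.86X; [E] = 1.93X.
K = [E] / ([B]^2).
Equating to 1.07 L/mol: the physical root is X = 0.707.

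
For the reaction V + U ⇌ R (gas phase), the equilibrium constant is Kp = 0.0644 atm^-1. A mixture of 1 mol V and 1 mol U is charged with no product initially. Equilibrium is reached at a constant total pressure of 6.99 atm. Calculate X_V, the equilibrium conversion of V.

Basis: 1 mol V initially; let X = conversion of V. Extent ξ = X.
At extent ξ: n_V = 1 − X; n_U = 1 − X; n_R = X.
Summing: n_T = 2 − X.
With p_i = (n_i/n_T)P, Kp = p_R / (p_V p_U).
Equating to 0.0644 atm^-1 and solving on 0 < X < 1: X = 0.170.

X = 0.170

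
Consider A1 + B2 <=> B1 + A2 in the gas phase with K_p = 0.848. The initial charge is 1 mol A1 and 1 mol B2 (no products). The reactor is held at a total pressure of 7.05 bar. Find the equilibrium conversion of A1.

X = 0.479

Basis: 1 mol A1 initially; let X = conversion of A1. Extent ξ = X.
Mole table: n_A1 = 1 − X; n_B2 = 1 − X; n_B1 = X; n_A2 = X.
n_T stays at 2 (no change in mole number).
Mole fractions y_i = n_i/n_T; K_p = p_B1 p_A2 / (p_A1 p_B2) with p_i = y_i·P.
Substituting and setting equal to 0.848 gives a polynomial in X; the root in (0,1) is X = 0.479.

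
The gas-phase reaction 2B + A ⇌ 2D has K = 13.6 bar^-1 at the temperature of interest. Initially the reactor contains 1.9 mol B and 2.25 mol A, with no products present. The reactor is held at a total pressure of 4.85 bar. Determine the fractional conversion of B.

X = 0.842

Take 1.9 mol B as basis and let X be its fractional conversion, so ξ = 0.95X.
Moles: n_B = 1.9 − 1.9X; n_A = 2.25 − 0.95X; n_D = 1.9X.
n_T = Σnᵢ = 4.15 − 0.95X.
Mole fractions y_i = n_i/n_T; K = p_D^2 / (p_B^2 p_A) with p_i = y_i·P.
This yields a degree-3 equation in X; solving on (0,1), X = 0.842.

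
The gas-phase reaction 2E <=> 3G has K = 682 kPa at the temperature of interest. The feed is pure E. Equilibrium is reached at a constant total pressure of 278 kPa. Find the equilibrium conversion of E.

Take 1 mol E as basis and let X be its fractional conversion, so ξ = 0.5X.
Mole table: n_E = 1 − X; n_G = 1.5X.
n_T = Σnᵢ = 1 + 0.5X.
Mole fractions y_i = n_i/n_T; K = p_G^3 / (p_E^2) with p_i = y_i·P.
This yields a degree-3 equation in X; solving on (0,1), X = 0.563.

X = 0.563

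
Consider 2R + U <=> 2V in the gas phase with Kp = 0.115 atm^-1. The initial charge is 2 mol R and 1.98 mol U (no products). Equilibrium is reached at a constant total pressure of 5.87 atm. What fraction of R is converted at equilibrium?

Basis: 2 mol R initially; let X = conversion of R. Extent ξ = X.
At extent ξ: n_R = 2 − 2X; n_U = 1.98 − X; n_V = 2X.
n_T = Σnᵢ = 3.98 − X.
y_i = n_i/n_T, p_i = y_i·P. Kp = p_V^2 / (p_R^2 p_U).
Equating to 0.115 atm^-1 and solving on 0 < X < 1: X = 0.355.

X = 0.355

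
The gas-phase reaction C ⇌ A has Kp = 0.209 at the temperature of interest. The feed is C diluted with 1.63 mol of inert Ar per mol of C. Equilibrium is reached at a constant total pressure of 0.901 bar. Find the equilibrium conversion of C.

Let X = conversion of C (basis 1 mol C); extent of reaction ξ = X.
Mole table: n_C = 1 − X; n_A = X; n_I = 1.63 (inert).
Since Δν = 0, n_T = 2.63 throughout.
y_i = n_i/n_T, p_i = y_i·P. Kp = p_A / (p_C).
Equating to 0.209 and solving on 0 < X < 1: X = 0.173.

X = 0.173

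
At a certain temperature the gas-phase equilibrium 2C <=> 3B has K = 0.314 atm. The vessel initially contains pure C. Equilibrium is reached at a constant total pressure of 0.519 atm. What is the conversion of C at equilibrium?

X = 0.419

Let X = conversion of C (basis 1 mol C); extent of reaction ξ = 0.5X.
At extent ξ: n_C = 1 − X; n_B = 1.5X.
Total moles n_T = 1 + 0.5X.
With p_i = (n_i/n_T)P, K = p_B^3 / (p_C^2).
Equating to 0.314 atm and solving on 0 < X < 1: X = 0.419.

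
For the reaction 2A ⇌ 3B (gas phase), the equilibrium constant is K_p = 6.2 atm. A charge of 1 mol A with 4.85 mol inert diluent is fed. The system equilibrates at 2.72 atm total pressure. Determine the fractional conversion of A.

X = 0.709

Take 1 mol A as basis and let X be its fractional conversion, so ξ = 0.5X.
Moles: n_A = 1 − X; n_B = 1.5X; n_I = 4.85 (inert).
n_T = Σnᵢ = 5.85 + 0.5X.
Mole fractions y_i = n_i/n_T; K_p = p_B^3 / (p_A^2) with p_i = y_i·P.
Equating to 6.2 atm and solving on 0 < X < 1: X = 0.709.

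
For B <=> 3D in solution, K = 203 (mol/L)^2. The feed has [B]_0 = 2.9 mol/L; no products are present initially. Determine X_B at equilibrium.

Let X = conversion of B; extent ξ = 2.9·X mol/L.
Concentrations: [B] = 2.9 − 2.9X; [D] = 8.7X.
K = [D]^3 / ([B]).
Setting equal to 203 and solving for X on (0,1) gives X = 0.667.

X = 0.667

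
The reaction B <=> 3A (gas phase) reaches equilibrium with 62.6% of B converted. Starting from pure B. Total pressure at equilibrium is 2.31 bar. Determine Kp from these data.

Kp = 18.6 bar^2

Take 1 mol B as basis and let X be its fractional conversion, so ξ = X.
Mole table: n_B = 1 − X; n_A = 3X.
n_T = Σnᵢ = 1 + 2X.
At X = 0.626: n_B = 0.374, n_A = 1.88, n_T = 2.25.
p_i = (n_i/n_T)·P. Kp = p_A^3 / (p_B) = 18.6 bar^2.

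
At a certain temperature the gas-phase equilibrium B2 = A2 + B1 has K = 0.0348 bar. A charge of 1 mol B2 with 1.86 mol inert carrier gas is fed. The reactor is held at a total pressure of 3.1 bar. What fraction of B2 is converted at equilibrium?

Take 1 mol B2 as basis and let X be its fractional conversion, so ξ = X.
Mole table: n_B2 = 1 − X; n_A2 = X; n_B1 = X; n_I = 1.86 (inert).
Total moles n_T = 2.86 + X.
With p_i = (n_i/n_T)P, K = p_A2 p_B1 / (p_B2).
Substituting and setting equal to 0.0348 bar gives a polynomial in X; the root in (0,1) is X = 0.168.

X = 0.168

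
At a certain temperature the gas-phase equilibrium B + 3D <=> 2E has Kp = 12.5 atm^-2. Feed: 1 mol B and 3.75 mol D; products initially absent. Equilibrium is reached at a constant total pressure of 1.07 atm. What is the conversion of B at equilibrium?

X = 0.687

Let X = conversion of B (basis 1 mol B); extent of reaction ξ = X.
Species balance: n_B = 1 − X; n_D = 3.75 − 3X; n_E = 2X.
n_T = Σnᵢ = 4.75 − 2X.
y_i = n_i/n_T, p_i = y_i·P. Kp = p_E^2 / (p_B p_D^3).
Equating to 12.5 atm^-2 and solving on 0 < X < 1: X = 0.687.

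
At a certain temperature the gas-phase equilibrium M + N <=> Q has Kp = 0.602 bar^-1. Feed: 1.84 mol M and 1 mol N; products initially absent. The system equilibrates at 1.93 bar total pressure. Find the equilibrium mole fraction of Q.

y_Q = 0.167

Basis: 1 mol N initially; let X = conversion of N. Extent ξ = X.
At extent ξ: n_M = 1.84 − X; n_N = 1 − X; n_Q = X.
n_T = Σnᵢ = 2.84 − X.
With p_i = (n_i/n_T)P, Kp = p_Q / (p_M p_N).
Setting this equal to 0.602 bar^-1 and taking the physical root (0 < X < 1) gives X = 0.406.
Then n_Q = 0.406, n_T = 2.43, so y_Q = 0.167.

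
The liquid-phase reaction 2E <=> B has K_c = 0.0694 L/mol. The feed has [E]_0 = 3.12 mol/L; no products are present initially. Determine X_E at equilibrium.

Let X = conversion of E; extent ξ = 3.12X/2 mol/L.
Concentrations: [E] = 3.12 − 3.12X; [B] = 1.56X.
K_c = [B] / ([E]^2).
Solving K_c = 0.0694 for X ∈ (0,1): X = 0.246.

X = 0.246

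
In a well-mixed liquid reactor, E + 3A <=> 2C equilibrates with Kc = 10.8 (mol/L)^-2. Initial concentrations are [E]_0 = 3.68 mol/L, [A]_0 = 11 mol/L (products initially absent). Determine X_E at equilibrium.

X = 0.834

Let X = conversion of E; extent ξ = 3.68·X mol/L.
Concentrations: [E] = 3.68 − 3.68X; [A] = 11 − 11X; [C] = 7.36X.
Kc = [C]^2 / ([E] [A]^3).
Setting equal to 10.8 and solving for X on (0,1) gives X = 0.834.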